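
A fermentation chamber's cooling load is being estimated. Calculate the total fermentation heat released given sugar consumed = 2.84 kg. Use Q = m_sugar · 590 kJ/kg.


Q = 2.84 · 590

1675.6000 kJ


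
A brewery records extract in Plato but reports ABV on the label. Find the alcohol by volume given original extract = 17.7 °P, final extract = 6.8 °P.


SG = 259/(259 − P);  ABV = (OG − FG)·131.25
OG = 259/(259 − 17.7) = 1.0734
FG = 259/(259 − 6.8) = 1.0270
ABV = (1.0734 − 1.0270)·131.25

6.0887 % ABV


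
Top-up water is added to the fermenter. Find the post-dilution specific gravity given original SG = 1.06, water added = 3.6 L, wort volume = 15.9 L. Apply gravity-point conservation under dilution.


SG_new = 1 + (SG_old − 1)·V_old/(V_old + V_water)
pts = (1.06 − 1)·1000·15.9/(15.9 + 3.6) = 48.9231
SG_new = 1 + 48.9231/1000

1.0489


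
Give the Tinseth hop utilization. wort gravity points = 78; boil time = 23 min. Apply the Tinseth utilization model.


U = 1.65·0.000125^(GP/1000) · (1 − e^(−0.04·t))/4.15
bigness = 1.65·0.000125^(78/1000) = 0.8185
boil_factor = (1 − e^(−0.04·23))/4.15 = 0.1449
U = 0.8185 · 0.1449

0.1186


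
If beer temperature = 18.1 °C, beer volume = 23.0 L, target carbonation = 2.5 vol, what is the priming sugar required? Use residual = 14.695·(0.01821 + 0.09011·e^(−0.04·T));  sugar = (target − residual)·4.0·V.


residual = 14.695·(0.01821 + 0.09011·e^(−0.04·18.1)) = 0.9096
sugar = (2.5 − 0.9096)·4.0·23.0

146.3201 g


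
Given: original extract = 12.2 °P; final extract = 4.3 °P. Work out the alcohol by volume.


SG = 259/(259 − P);  ABV = (OG − FG)·131.25
OG = 259/(259 − 12.2) = 1.0494
FG = 259/(259 − 4.3) = 1.0169
ABV = (1.0494 − 1.0169)·131.25

4.2722 % ABV


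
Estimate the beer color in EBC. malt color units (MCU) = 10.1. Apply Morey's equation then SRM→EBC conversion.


SRM = 1.4922·MCU^0.6859;  EBC = SRM·1.97
SRM = 1.4922·10.1^0.6859 = 7.2894
EBC = 7.2894·1.97

14.3601 EBC


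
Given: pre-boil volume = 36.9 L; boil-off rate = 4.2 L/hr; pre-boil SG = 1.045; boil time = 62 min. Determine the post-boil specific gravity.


V_post = V_pre − rate·(t/60);  SG_post = 1 + (SG_pre−1)·V_pre/V_post
V_post = 36.9 − 4.2·(62/60) = 32.5600
SG_post = 1 + (1.045 − 1)·36.9/32.5600

1.0510


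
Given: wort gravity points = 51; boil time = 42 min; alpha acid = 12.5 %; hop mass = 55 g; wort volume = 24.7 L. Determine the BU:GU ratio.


U = 1.65·0.000125^(GP/1000)·(1−e^(−0.04t))/4.15;  IBU = (α/100)·m·U·1000/V;  BU:GU = IBU/GP
U = 1.65·0.000125^(51/1000)·(1−e^(−0.04·42))/4.15 = 0.2046
IBU = (12.5/100)·55·0.2046·1000/24.7 = 56.9349
BU:GU = 56.9349/51

1.1164


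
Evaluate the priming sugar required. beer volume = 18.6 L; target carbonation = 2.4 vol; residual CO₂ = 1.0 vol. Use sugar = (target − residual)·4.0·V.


sugar = (2.4 − 1.0)·4.0·18.6

104.1600 g


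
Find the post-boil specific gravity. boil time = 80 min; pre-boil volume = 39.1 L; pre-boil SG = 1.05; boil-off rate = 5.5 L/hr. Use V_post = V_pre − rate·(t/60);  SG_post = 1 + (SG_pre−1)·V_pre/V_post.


V_post = 39.1 − 5.5·(80/60) = 31.7667
SG_post = 1 + (1.05 − 1)·39.1/31.7667

1.0615


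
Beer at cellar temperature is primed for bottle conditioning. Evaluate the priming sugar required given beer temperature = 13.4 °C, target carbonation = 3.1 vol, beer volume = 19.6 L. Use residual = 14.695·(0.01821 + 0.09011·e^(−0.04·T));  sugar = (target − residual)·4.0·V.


residual = 14.695·(0.01821 + 0.09011·e^(−0.04·13.4)) = 1.0423
sugar = (3.1 − 1.0423)·4.0·19.6

161.3202 g


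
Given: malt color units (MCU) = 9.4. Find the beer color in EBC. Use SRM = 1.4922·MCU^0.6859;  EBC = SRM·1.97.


SRM = 1.4922·9.4^0.6859 = 6.9390
EBC = 6.9390·1.97

13.6698 EBC


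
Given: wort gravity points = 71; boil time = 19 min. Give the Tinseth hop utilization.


U = 1.65·0.000125^(GP/1000) · (1 − e^(−0.04·t))/4.15
bigness = 1.65·0.000125^(71/1000) = 0.8717
boil_factor = (1 − e^(−0.04·19))/4.15 = 0.1283
U = 0.8717 · 0.1283

0.1118


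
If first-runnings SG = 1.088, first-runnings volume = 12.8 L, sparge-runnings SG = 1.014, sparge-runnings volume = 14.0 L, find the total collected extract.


total = Σ (SG_i − 1)·1000·V_i
first = (1.088 − 1)·1000·12.8 = 1126.4000
sparge = (1.014 − 1)·1000·14.0 = 196.0000
total = 1126.4000 + 196.0000

1322.4000 gravity·L


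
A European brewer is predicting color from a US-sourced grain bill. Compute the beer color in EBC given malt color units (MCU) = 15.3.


SRM = 1.4922·MCU^0.6859;  EBC = SRM·1.97
SRM = 1.4922·15.3^0.6859 = 9.6919
EBC = 9.6919·1.97

19.0930 EBC


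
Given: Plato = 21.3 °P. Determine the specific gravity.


SG = 259/(259 − P)
SG = 259/(259 − 21.3)

1.0896


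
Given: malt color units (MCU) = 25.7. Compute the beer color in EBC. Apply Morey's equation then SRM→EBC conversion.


SRM = 1.4922·MCU^0.6859;  EBC = SRM·1.97
SRM = 1.4922·25.7^0.6859 = 13.8325
EBC = 13.8325·1.97

27.2500 EBC


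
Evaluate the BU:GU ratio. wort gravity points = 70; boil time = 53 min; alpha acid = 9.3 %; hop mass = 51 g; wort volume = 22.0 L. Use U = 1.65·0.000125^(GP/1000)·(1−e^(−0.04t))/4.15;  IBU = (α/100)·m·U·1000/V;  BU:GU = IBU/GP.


U = 1.65·0.000125^(70/1000)·(1−e^(−0.04·53))/4.15 = 0.1865
IBU = (9.3/100)·51·0.1865·1000/22.0 = 40.2084
BU:GU = 40.2084/70

0.5744


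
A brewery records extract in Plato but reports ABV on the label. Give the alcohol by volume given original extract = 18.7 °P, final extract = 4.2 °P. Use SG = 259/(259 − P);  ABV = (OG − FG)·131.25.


OG = 259/(259 − 18.7) = 1.0778
FG = 259/(259 − 4.2) = 1.0165
ABV = (1.0778 − 1.0165)·131.25

8.0503 % ABV


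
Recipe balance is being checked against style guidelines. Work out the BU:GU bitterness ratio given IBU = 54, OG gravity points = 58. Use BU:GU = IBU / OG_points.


BU:GU = 54 / 58

0.9310


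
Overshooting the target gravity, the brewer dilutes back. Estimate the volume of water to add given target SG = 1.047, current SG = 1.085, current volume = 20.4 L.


V_water = V·((SG_curr − 1)/(SG_target − 1) − 1)
V_water = 20.4·((1.085 − 1)/(1.047 − 1) − 1)

16.4936 L


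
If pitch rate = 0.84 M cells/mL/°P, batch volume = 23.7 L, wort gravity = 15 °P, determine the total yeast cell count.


cells (billions) = rate · V_L · °P
cells = 0.84 · 23.7 · 15

298.6200 billion cells


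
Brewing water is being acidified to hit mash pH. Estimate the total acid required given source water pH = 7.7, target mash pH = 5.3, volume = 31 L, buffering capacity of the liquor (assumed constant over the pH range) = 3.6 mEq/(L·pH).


acid = buffering capacity · (pH_source − pH_target) · V
acid = 3.6 · (7.7 − 5.3) · 31

267.8400 mEq


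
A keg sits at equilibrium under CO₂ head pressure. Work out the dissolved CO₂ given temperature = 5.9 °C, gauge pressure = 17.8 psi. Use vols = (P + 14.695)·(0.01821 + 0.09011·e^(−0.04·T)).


vols = (17.8 + 14.695)·(0.01821 + 0.09011·e^(−0.04·5.9))

2.9043 volumes


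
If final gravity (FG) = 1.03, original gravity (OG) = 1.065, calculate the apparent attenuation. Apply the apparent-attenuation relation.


AA = (OG − FG)/(OG − 1) · 100
AA = (1.065 − 1.03)/(1.065 − 1) · 100

53.8462 %


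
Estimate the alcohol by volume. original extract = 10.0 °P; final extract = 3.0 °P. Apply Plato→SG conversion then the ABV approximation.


SG = 259/(259 − P);  ABV = (OG − FG)·131.25
OG = 259/(259 − 10.0) = 1.0402
FG = 259/(259 − 3.0) = 1.0117
ABV = (1.0402 − 1.0117)·131.25

3.7330 % ABV


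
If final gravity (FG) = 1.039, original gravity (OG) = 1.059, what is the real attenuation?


AA = (OG−FG)/(OG−1)·100;  RA = AA·0.8192
AA = (1.059 − 1.039)/(1.059 − 1)·100 = 33.8983
RA = 33.8983·0.8192

27.7695 %


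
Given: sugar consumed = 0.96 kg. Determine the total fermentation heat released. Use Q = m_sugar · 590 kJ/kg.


Q = 0.96 · 590

566.4000 kJ


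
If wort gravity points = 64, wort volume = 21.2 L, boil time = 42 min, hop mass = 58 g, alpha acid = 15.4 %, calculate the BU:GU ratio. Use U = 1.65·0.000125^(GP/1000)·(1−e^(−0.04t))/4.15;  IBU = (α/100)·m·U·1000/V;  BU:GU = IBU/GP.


U = 1.65·0.000125^(64/1000)·(1−e^(−0.04·42))/4.15 = 0.1820
IBU = (15.4/100)·58·0.1820·1000/21.2 = 76.6789
BU:GU = 76.6789/64

1.1981


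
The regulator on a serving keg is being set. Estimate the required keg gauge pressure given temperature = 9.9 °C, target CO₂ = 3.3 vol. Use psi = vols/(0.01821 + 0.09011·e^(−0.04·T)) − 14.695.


psi = 3.3/(0.01821 + 0.09011·e^(−0.04·9.9)) − 14.695

27.1542 psi


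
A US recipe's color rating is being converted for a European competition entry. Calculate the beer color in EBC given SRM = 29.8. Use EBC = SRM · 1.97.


EBC = 29.8 · 1.97

58.7060 EBC


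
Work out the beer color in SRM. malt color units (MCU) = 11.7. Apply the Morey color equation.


SRM = 1.4922 · MCU^0.6859
SRM = 1.4922 · 11.7^0.6859

8.0630 SRM


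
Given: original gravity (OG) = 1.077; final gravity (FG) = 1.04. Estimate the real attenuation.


AA = (OG−FG)/(OG−1)·100;  RA = AA·0.8192
AA = (1.077 − 1.04)/(1.077 − 1)·100 = 48.0519
RA = 48.0519·0.8192

39.3642 %


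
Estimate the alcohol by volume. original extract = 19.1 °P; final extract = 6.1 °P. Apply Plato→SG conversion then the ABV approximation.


SG = 259/(259 − P);  ABV = (OG − FG)·131.25
OG = 259/(259 − 19.1) = 1.0796
FG = 259/(259 − 6.1) = 1.0241
ABV = (1.0796 − 1.0241)·131.25

7.2839 % ABV


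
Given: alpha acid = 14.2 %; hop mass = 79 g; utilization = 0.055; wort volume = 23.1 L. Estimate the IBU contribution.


IBU = (α/100)·mass·U·1000 / V
IBU = (14.2/100)·79·0.055·1000 / 23.1

26.7095 IBU


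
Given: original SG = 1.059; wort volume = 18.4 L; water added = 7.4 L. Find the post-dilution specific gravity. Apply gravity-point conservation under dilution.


SG_new = 1 + (SG_old − 1)·V_old/(V_old + V_water)
pts = (1.059 − 1)·1000·18.4/(18.4 + 7.4) = 42.0775
SG_new = 1 + 42.0775/1000

1.0421


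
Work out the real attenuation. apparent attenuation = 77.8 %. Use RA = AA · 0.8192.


RA = 77.8 · 0.8192

63.7338 %


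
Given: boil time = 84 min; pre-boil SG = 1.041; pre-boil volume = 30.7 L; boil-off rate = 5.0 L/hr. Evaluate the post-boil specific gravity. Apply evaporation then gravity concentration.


V_post = V_pre − rate·(t/60);  SG_post = 1 + (SG_pre−1)·V_pre/V_post
V_post = 30.7 − 5.0·(84/60) = 23.7000
SG_post = 1 + (1.041 − 1)·30.7/23.7000

1.0531


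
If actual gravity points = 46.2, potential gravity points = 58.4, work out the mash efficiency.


efficiency = actual / potential × 100
efficiency = 46.2 / 58.4 × 100

79.1096 %


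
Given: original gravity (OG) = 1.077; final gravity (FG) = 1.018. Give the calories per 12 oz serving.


ABW = (OG−FG)·131.25·0.79/FG;  °P = 259 − 259/SG (for OG→OE and FG→AE);  RE = 0.1808·OE + 0.8192·AE;  Cal = (6.9·ABW + 4·(RE−0.1))·FG·3.55
ABW = (1.077 − 1.018)·131.25·0.79/1.018 = 6.0094
OE = 259 − 259/1.077 = 18.5172 °P
AE = 259 − 259/1.018 = 4.5796 °P
RE = 0.1808·18.5172 + 0.8192·4.5796 = 7.0995 °P
Cal = (6.9·6.0094 + 4·(7.0995−0.1))·1.018·3.55

251.0315 kcal


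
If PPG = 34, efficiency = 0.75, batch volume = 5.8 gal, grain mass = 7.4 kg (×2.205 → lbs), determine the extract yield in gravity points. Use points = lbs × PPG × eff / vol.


lbs = 7.4 × 2.205 = 16.3170
points = 16.3170 × 34 × 0.75 / 5.8

71.7385 points


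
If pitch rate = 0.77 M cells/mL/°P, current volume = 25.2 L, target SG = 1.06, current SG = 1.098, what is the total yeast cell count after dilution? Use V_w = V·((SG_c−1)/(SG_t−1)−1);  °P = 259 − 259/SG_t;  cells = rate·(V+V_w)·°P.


V_w = 25.2·((1.098−1)/(1.06−1)−1) = 15.9600
V_final = 25.2 + 15.9600 = 41.1600
°P = 259 − 259/1.06 = 14.6604
cells = 0.77·41.1600·14.6604

464.6343 billion cells


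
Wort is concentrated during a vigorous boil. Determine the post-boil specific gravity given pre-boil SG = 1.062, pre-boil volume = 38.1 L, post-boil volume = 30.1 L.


SG_post = 1 + (SG_pre − 1)·V_pre/V_post
pts_pre = (1.062 − 1)·1000 = 62.0000
pts_post = 62.0000·38.1/30.1 = 78.4784
SG_post = 1 + 78.4784/1000

1.0785


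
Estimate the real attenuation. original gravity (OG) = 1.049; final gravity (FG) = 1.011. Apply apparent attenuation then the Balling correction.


AA = (OG−FG)/(OG−1)·100;  RA = AA·0.8192
AA = (1.049 − 1.011)/(1.049 − 1)·100 = 77.5510
RA = 77.5510·0.8192

63.5298 %


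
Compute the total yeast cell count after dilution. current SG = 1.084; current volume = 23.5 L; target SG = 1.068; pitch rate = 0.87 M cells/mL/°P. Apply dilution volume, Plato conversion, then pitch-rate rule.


V_w = V·((SG_c−1)/(SG_t−1)−1);  °P = 259 − 259/SG_t;  cells = rate·(V+V_w)·°P
V_w = 23.5·((1.084−1)/(1.068−1)−1) = 5.5294
V_final = 23.5 + 5.5294 = 29.0294
°P = 259 − 259/1.068 = 16.4906
cells = 0.87·29.0294·16.4906

416.4807 billion cells


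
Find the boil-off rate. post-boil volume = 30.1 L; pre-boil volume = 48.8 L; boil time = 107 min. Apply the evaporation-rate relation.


rate = (V_pre − V_post) / (t_min/60)
rate = (48.8 − 30.1) / (107/60)

10.4860 L/hr


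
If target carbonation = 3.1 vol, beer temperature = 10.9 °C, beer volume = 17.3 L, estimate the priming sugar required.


residual = 14.695·(0.01821 + 0.09011·e^(−0.04·T));  sugar = (target − residual)·4.0·V
residual = 14.695·(0.01821 + 0.09011·e^(−0.04·10.9)) = 1.1238
sugar = (3.1 − 1.1238)·4.0·17.3

136.7513 g


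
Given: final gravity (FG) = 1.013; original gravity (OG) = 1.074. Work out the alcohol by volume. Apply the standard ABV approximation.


ABV = (OG − FG) · 131.25
ABV = (1.074 − 1.013) · 131.25

8.0063 % ABV


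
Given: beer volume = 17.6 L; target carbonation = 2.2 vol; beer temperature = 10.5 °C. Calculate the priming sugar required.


residual = 14.695·(0.01821 + 0.09011·e^(−0.04·T));  sugar = (target − residual)·4.0·V
residual = 14.695·(0.01821 + 0.09011·e^(−0.04·10.5)) = 1.1376
sugar = (2.2 − 1.1376)·4.0·17.6

74.7905 g


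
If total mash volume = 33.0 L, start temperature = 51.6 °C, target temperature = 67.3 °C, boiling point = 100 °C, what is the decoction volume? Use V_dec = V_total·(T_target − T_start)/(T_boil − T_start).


V_dec = 33.0·(67.3 − 51.6)/(100 − 51.6)

10.7045 L


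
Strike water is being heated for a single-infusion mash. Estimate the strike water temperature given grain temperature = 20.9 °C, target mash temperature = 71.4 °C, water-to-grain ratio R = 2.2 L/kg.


T_strike = (0.41/R)·(T_mash − T_grain) + T_mash
T_strike = (0.41/2.2)·(71.4 − 20.9) + 71.4

80.8114 °C


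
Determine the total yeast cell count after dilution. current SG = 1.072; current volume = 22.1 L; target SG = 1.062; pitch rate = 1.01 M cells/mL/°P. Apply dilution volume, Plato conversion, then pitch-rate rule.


V_w = V·((SG_c−1)/(SG_t−1)−1);  °P = 259 − 259/SG_t;  cells = rate·(V+V_w)·°P
V_w = 22.1·((1.072−1)/(1.062−1)−1) = 3.5645
V_final = 22.1 + 3.5645 = 25.6645
°P = 259 − 259/1.062 = 15.1205
cells = 1.01·25.6645·15.1205

391.9416 billion cells


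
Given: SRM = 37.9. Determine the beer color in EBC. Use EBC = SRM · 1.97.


EBC = 37.9 · 1.97

74.6630 EBC


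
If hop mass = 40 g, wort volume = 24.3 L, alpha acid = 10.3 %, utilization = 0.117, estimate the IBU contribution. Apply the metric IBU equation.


IBU = (α/100)·mass·U·1000 / V
IBU = (10.3/100)·40·0.117·1000 / 24.3

19.8370 IBU


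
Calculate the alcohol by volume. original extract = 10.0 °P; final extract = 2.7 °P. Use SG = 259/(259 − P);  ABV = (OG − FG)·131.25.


OG = 259/(259 − 10.0) = 1.0402
FG = 259/(259 − 2.7) = 1.0105
ABV = (1.0402 − 1.0105)·131.25

3.8884 % ABV


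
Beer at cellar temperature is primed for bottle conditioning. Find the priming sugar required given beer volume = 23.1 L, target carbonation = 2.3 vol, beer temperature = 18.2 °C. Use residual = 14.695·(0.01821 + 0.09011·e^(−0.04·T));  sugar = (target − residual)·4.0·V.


residual = 14.695·(0.01821 + 0.09011·e^(−0.04·18.2)) = 0.9070
sugar = (2.3 − 0.9070)·4.0·23.1

128.7131 g


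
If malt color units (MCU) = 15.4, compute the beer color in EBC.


SRM = 1.4922·MCU^0.6859;  EBC = SRM·1.97
SRM = 1.4922·15.4^0.6859 = 9.7353
EBC = 9.7353·1.97

19.1785 EBC


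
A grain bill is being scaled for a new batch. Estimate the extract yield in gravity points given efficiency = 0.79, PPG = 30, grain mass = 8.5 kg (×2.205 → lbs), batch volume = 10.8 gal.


points = lbs × PPG × eff / vol
lbs = 8.5 × 2.205 = 18.7425
points = 18.7425 × 30 × 0.79 / 10.8

41.1294 points


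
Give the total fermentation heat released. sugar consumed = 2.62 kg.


Q = m_sugar · 590 kJ/kg
Q = 2.62 · 590

1545.8000 kJ


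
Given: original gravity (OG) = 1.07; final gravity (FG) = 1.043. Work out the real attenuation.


AA = (OG−FG)/(OG−1)·100;  RA = AA·0.8192
AA = (1.07 − 1.043)/(1.07 − 1)·100 = 38.5714
RA = 38.5714·0.8192

31.5977 %


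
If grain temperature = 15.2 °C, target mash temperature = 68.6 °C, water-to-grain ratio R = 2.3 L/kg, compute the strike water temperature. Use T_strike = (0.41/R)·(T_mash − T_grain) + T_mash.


T_strike = (0.41/2.3)·(68.6 − 15.2) + 68.6

78.1191 °C


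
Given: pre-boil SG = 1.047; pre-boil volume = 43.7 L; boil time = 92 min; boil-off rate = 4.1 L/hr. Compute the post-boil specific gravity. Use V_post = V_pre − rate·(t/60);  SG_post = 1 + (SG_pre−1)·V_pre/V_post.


V_post = 43.7 − 4.1·(92/60) = 37.4133
SG_post = 1 + (1.047 − 1)·43.7/37.4133

1.0549


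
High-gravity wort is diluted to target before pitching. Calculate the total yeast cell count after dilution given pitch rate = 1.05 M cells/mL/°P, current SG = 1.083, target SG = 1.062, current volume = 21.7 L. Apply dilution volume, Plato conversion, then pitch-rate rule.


V_w = V·((SG_c−1)/(SG_t−1)−1);  °P = 259 − 259/SG_t;  cells = rate·(V+V_w)·°P
V_w = 21.7·((1.083−1)/(1.062−1)−1) = 7.3500
V_final = 21.7 + 7.3500 = 29.0500
°P = 259 − 259/1.062 = 15.1205
cells = 1.05·29.0500·15.1205

461.2139 billion cells


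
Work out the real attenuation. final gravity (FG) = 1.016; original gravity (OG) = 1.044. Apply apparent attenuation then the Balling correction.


AA = (OG−FG)/(OG−1)·100;  RA = AA·0.8192
AA = (1.044 − 1.016)/(1.044 − 1)·100 = 63.6364
RA = 63.6364·0.8192

52.1309 %


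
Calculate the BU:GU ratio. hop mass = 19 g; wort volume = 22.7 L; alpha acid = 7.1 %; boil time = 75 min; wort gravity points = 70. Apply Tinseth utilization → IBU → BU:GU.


U = 1.65·0.000125^(GP/1000)·(1−e^(−0.04t))/4.15;  IBU = (α/100)·m·U·1000/V;  BU:GU = IBU/GP
U = 1.65·0.000125^(70/1000)·(1−e^(−0.04·75))/4.15 = 0.2014
IBU = (7.1/100)·19·0.2014·1000/22.7 = 11.9681
BU:GU = 11.9681/70

0.1710


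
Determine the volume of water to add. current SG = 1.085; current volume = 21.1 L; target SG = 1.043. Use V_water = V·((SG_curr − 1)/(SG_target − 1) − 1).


V_water = 21.1·((1.085 − 1)/(1.043 − 1) − 1)

20.6093 L


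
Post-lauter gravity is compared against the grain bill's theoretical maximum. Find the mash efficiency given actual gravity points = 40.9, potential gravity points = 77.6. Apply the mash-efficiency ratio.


efficiency = actual / potential × 100
efficiency = 40.9 / 77.6 × 100

52.7062 %


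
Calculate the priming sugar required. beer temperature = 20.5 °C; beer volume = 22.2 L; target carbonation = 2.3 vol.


residual = 14.695·(0.01821 + 0.09011·e^(−0.04·T));  sugar = (target − residual)·4.0·V
residual = 14.695·(0.01821 + 0.09011·e^(−0.04·20.5)) = 0.8508
sugar = (2.3 − 0.8508)·4.0·22.2

128.6889 g


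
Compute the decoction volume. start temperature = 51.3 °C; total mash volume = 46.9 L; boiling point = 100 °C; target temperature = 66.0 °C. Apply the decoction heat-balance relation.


V_dec = V_total·(T_target − T_start)/(T_boil − T_start)
V_dec = 46.9·(66.0 − 51.3)/(100 − 51.3)

14.1567 L


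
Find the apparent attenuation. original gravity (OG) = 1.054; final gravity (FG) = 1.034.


AA = (OG − FG)/(OG − 1) · 100
AA = (1.054 − 1.034)/(1.054 − 1) · 100

37.0370 %


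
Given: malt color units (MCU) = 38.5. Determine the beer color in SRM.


SRM = 1.4922 · MCU^0.6859
SRM = 1.4922 · 38.5^0.6859

18.2513 SRM


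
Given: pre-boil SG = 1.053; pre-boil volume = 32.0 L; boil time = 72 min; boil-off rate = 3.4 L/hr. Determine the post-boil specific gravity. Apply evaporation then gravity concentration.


V_post = V_pre − rate·(t/60);  SG_post = 1 + (SG_pre−1)·V_pre/V_post
V_post = 32.0 − 3.4·(72/60) = 27.9200
SG_post = 1 + (1.053 − 1)·32.0/27.9200

1.0607


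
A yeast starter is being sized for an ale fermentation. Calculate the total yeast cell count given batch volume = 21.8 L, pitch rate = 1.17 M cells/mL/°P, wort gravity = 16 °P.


cells (billions) = rate · V_L · °P
cells = 1.17 · 21.8 · 16

408.0960 billion cells


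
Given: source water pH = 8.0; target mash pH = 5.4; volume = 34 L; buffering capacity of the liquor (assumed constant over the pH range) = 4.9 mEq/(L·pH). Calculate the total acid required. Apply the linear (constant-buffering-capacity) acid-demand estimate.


acid = buffering capacity · (pH_source − pH_target) · V
acid = 4.9 · (8.0 − 5.4) · 34

433.1600 mEq


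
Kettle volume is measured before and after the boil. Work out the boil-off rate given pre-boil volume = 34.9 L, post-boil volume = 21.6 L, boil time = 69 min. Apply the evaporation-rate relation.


rate = (V_pre − V_post) / (t_min/60)
rate = (34.9 − 21.6) / (69/60)

11.5652 L/hr


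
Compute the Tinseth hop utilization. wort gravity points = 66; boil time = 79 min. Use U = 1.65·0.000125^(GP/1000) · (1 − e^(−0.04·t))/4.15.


bigness = 1.65·0.000125^(66/1000) = 0.9118
boil_factor = (1 − e^(−0.04·79))/4.15 = 0.2307
U = 0.9118 · 0.2307

0.2104


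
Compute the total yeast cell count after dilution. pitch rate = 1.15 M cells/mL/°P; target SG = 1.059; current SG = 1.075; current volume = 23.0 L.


V_w = V·((SG_c−1)/(SG_t−1)−1);  °P = 259 − 259/SG_t;  cells = rate·(V+V_w)·°P
V_w = 23.0·((1.075−1)/(1.059−1)−1) = 6.2373
V_final = 23.0 + 6.2373 = 29.2373
°P = 259 − 259/1.059 = 14.4297
cells = 1.15·29.2373·14.4297

485.1664 billion cells


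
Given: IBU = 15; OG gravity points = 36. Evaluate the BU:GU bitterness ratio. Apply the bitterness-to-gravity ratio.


BU:GU = IBU / OG_points
BU:GU = 15 / 36

0.4167


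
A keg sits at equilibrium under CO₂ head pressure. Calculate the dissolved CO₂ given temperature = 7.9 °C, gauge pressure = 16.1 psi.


vols = (P + 14.695)·(0.01821 + 0.09011·e^(−0.04·T))
vols = (16.1 + 14.695)·(0.01821 + 0.09011·e^(−0.04·7.9))

2.5839 volumes


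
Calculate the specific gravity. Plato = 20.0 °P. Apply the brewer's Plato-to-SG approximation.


SG = 259/(259 − P)
SG = 259/(259 − 20.0)

1.0837


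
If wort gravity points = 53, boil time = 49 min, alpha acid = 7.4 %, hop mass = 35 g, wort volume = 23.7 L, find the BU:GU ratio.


U = 1.65·0.000125^(GP/1000)·(1−e^(−0.04t))/4.15;  IBU = (α/100)·m·U·1000/V;  BU:GU = IBU/GP
U = 1.65·0.000125^(53/1000)·(1−e^(−0.04·49))/4.15 = 0.2121
IBU = (7.4/100)·35·0.2121·1000/23.7 = 23.1840
BU:GU = 23.1840/53

0.4374


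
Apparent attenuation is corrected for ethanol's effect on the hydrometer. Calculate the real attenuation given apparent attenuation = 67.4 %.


RA = AA · 0.8192
RA = 67.4 · 0.8192

55.2141 %


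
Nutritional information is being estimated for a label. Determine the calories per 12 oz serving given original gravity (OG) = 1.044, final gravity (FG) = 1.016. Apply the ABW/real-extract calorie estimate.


ABW = (OG−FG)·131.25·0.79/FG;  °P = 259 − 259/SG (for OG→OE and FG→AE);  RE = 0.1808·OE + 0.8192·AE;  Cal = (6.9·ABW + 4·(RE−0.1))·FG·3.55
ABW = (1.044 − 1.016)·131.25·0.79/1.016 = 2.8575
OE = 259 − 259/1.044 = 10.9157 °P
AE = 259 − 259/1.016 = 4.0787 °P
RE = 0.1808·10.9157 + 0.8192·4.0787 = 5.3149 °P
Cal = (6.9·2.8575 + 4·(5.3149−0.1))·1.016·3.55

146.3510 kcal


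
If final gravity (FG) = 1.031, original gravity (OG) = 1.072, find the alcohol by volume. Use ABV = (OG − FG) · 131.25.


ABV = (1.072 − 1.031) · 131.25

5.3813 % ABV


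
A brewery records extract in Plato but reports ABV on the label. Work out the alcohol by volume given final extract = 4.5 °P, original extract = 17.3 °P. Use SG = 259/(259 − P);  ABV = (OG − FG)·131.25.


OG = 259/(259 − 17.3) = 1.0716
FG = 259/(259 − 4.5) = 1.0177
ABV = (1.0716 − 1.0177)·131.25

7.0737 % ABV


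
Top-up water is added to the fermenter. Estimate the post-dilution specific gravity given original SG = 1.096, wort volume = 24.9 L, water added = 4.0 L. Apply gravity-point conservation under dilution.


SG_new = 1 + (SG_old − 1)·V_old/(V_old + V_water)
pts = (1.096 − 1)·1000·24.9/(24.9 + 4.0) = 82.7128
SG_new = 1 + 82.7128/1000

1.0827


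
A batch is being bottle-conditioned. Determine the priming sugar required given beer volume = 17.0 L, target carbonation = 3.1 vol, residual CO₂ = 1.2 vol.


sugar = (target − residual)·4.0·V
sugar = (3.1 − 1.2)·4.0·17.0

129.2000 g


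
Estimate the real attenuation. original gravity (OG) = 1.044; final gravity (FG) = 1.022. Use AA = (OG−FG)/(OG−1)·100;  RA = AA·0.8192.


AA = (1.044 − 1.022)/(1.044 − 1)·100 = 50.0000
RA = 50.0000·0.8192

40.9600 %


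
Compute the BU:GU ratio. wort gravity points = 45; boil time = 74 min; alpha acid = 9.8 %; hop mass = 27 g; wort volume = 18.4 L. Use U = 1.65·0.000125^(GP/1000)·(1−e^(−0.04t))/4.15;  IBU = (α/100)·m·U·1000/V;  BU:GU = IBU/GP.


U = 1.65·0.000125^(45/1000)·(1−e^(−0.04·74))/4.15 = 0.2516
IBU = (9.8/100)·27·0.2516·1000/18.4 = 36.1793
BU:GU = 36.1793/45

0.8040


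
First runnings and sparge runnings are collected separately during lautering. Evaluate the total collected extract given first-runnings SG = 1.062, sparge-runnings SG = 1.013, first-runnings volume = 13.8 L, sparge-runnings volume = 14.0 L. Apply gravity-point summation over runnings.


total = Σ (SG_i − 1)·1000·V_i
first = (1.062 − 1)·1000·13.8 = 855.6000
sparge = (1.013 − 1)·1000·14.0 = 182.0000
total = 855.6000 + 182.0000

1037.6000 gravity·L


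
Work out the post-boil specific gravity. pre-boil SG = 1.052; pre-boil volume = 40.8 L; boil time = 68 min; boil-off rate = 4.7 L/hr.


V_post = V_pre − rate·(t/60);  SG_post = 1 + (SG_pre−1)·V_pre/V_post
V_post = 40.8 − 4.7·(68/60) = 35.4733
SG_post = 1 + (1.052 − 1)·40.8/35.4733

1.0598


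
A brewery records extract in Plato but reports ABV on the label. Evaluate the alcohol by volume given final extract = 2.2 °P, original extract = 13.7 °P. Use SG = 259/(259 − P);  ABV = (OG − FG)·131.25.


OG = 259/(259 − 13.7) = 1.0558
FG = 259/(259 − 2.2) = 1.0086
ABV = (1.0558 − 1.0086)·131.25

6.2059 % ABV


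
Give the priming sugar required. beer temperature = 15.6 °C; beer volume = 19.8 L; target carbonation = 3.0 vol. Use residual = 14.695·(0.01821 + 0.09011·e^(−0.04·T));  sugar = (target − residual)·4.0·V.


residual = 14.695·(0.01821 + 0.09011·e^(−0.04·15.6)) = 0.9771
sugar = (3.0 − 0.9771)·4.0·19.8

160.2152 g


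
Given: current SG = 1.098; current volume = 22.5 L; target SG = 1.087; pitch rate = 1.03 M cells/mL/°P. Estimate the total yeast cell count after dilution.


V_w = V·((SG_c−1)/(SG_t−1)−1);  °P = 259 − 259/SG_t;  cells = rate·(V+V_w)·°P
V_w = 22.5·((1.098−1)/(1.087−1)−1) = 2.8448
V_final = 22.5 + 2.8448 = 25.3448
°P = 259 − 259/1.087 = 20.7295
cells = 1.03·25.3448·20.7295

541.1480 billion cells


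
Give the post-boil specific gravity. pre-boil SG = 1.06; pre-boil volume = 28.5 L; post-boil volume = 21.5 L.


SG_post = 1 + (SG_pre − 1)·V_pre/V_post
pts_pre = (1.06 − 1)·1000 = 60.0000
pts_post = 60.0000·28.5/21.5 = 79.5349
SG_post = 1 + 79.5349/1000

1.0795


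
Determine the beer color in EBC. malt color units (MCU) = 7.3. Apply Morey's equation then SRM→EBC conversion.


SRM = 1.4922·MCU^0.6859;  EBC = SRM·1.97
SRM = 1.4922·7.3^0.6859 = 5.8342
EBC = 5.8342·1.97

11.4933 EBC


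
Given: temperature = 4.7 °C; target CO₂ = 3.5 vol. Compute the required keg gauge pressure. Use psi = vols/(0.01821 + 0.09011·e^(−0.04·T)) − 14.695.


psi = 3.5/(0.01821 + 0.09011·e^(−0.04·4.7)) − 14.695

22.9895 psi


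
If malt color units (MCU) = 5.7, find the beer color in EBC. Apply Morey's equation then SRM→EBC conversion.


SRM = 1.4922·MCU^0.6859;  EBC = SRM·1.97
SRM = 1.4922·5.7^0.6859 = 4.9236
EBC = 4.9236·1.97

9.6995 EBC


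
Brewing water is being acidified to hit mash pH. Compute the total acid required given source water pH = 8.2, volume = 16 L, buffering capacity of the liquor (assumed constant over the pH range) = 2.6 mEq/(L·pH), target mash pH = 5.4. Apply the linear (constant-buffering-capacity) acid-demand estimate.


acid = buffering capacity · (pH_source − pH_target) · V
acid = 2.6 · (8.2 − 5.4) · 16

116.4800 mEq


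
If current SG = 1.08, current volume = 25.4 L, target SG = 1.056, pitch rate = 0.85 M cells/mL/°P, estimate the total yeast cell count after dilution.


V_w = V·((SG_c−1)/(SG_t−1)−1);  °P = 259 − 259/SG_t;  cells = rate·(V+V_w)·°P
V_w = 25.4·((1.08−1)/(1.056−1)−1) = 10.8857
V_final = 25.4 + 10.8857 = 36.2857
°P = 259 − 259/1.056 = 13.7348
cells = 0.85·36.2857·13.7348

423.6220 billion cells


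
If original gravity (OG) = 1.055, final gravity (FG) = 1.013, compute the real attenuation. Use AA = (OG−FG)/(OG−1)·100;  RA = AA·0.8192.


AA = (1.055 − 1.013)/(1.055 − 1)·100 = 76.3636
RA = 76.3636·0.8192

62.5571 %


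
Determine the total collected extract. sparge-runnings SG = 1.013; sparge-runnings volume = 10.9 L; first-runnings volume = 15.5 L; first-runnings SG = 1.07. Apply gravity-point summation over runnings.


total = Σ (SG_i − 1)·1000·V_i
first = (1.07 − 1)·1000·15.5 = 1085.0000
sparge = (1.013 − 1)·1000·10.9 = 141.7000
total = 1085.0000 + 141.7000

1226.7000 gravity·L


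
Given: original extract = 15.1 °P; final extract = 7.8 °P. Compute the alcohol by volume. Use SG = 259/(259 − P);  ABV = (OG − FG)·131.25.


OG = 259/(259 − 15.1) = 1.0619
FG = 259/(259 − 7.8) = 1.0311
ABV = (1.0619 − 1.0311)·131.25

4.0503 % ABV


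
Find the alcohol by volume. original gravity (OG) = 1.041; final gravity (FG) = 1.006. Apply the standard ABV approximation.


ABV = (OG − FG) · 131.25
ABV = (1.041 − 1.006) · 131.25

4.5937 % ABV


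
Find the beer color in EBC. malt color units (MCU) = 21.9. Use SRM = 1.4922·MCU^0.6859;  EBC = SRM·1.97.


SRM = 1.4922·21.9^0.6859 = 12.3947
EBC = 12.3947·1.97

24.4177 EBC


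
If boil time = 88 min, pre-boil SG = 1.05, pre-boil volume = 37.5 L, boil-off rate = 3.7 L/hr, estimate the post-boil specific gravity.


V_post = V_pre − rate·(t/60);  SG_post = 1 + (SG_pre−1)·V_pre/V_post
V_post = 37.5 − 3.7·(88/60) = 32.0733
SG_post = 1 + (1.05 − 1)·37.5/32.0733

1.0585


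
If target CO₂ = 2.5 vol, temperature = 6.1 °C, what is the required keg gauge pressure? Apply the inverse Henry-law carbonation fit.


psi = vols/(0.01821 + 0.09011·e^(−0.04·T)) − 14.695
psi = 2.5/(0.01821 + 0.09011·e^(−0.04·6.1)) − 14.695

13.4550 psi


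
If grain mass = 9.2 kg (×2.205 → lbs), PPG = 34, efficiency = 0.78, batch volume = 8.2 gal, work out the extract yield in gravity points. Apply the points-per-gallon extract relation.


points = lbs × PPG × eff / vol
lbs = 9.2 × 2.205 = 20.2860
points = 20.2860 × 34 × 0.78 / 8.2

65.6079 points


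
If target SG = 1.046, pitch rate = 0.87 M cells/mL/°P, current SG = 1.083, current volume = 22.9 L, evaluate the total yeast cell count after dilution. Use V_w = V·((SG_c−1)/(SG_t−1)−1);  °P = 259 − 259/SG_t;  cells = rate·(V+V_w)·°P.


V_w = 22.9·((1.083−1)/(1.046−1)−1) = 18.4196
V_final = 22.9 + 18.4196 = 41.3196
°P = 259 − 259/1.046 = 11.3901
cells = 0.87·41.3196·11.3901

409.4500 billion cells


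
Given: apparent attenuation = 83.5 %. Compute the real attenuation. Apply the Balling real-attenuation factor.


RA = AA · 0.8192
RA = 83.5 · 0.8192

68.4032 %


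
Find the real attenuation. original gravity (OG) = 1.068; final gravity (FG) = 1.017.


AA = (OG−FG)/(OG−1)·100;  RA = AA·0.8192
AA = (1.068 − 1.017)/(1.068 − 1)·100 = 75.0000
RA = 75.0000·0.8192

61.4400 %


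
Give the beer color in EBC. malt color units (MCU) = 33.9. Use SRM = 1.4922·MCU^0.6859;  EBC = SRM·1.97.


SRM = 1.4922·33.9^0.6859 = 16.7260
EBC = 16.7260·1.97

32.9501 EBC


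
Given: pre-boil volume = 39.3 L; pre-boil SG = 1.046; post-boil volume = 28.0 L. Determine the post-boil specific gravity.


SG_post = 1 + (SG_pre − 1)·V_pre/V_post
pts_pre = (1.046 − 1)·1000 = 46.0000
pts_post = 46.0000·39.3/28.0 = 64.5643
SG_post = 1 + 64.5643/1000

1.0646


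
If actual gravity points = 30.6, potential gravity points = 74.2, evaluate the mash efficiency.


efficiency = actual / potential × 100
efficiency = 30.6 / 74.2 × 100

41.2399 %


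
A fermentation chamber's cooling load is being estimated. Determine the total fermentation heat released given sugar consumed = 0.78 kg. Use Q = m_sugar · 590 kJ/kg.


Q = 0.78 · 590

460.2000 kJ


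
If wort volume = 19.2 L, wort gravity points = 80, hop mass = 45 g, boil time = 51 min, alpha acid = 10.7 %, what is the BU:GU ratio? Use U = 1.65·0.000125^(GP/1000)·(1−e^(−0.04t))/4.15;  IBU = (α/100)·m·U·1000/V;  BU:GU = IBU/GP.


U = 1.65·0.000125^(80/1000)·(1−e^(−0.04·51))/4.15 = 0.1685
IBU = (10.7/100)·45·0.1685·1000/19.2 = 42.2658
BU:GU = 42.2658/80

0.5283


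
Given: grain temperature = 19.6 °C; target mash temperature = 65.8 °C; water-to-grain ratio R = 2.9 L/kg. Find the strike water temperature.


T_strike = (0.41/R)·(T_mash − T_grain) + T_mash
T_strike = (0.41/2.9)·(65.8 − 19.6) + 65.8

72.3317 °C


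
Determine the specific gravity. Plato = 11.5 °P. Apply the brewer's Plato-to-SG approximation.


SG = 259/(259 − P)
SG = 259/(259 − 11.5)

1.0465


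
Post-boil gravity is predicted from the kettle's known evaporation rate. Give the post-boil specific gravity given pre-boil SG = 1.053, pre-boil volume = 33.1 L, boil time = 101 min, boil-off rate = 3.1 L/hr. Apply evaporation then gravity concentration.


V_post = V_pre − rate·(t/60);  SG_post = 1 + (SG_pre−1)·V_pre/V_post
V_post = 33.1 − 3.1·(101/60) = 27.8817
SG_post = 1 + (1.053 − 1)·33.1/27.8817

1.0629


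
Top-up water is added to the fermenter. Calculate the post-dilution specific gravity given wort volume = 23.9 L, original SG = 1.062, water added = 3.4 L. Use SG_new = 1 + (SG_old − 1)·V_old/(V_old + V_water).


pts = (1.062 − 1)·1000·23.9/(23.9 + 3.4) = 54.2784
SG_new = 1 + 54.2784/1000

1.0543


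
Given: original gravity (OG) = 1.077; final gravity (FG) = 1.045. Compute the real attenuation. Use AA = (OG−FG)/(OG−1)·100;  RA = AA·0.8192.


AA = (1.077 − 1.045)/(1.077 − 1)·100 = 41.5584
RA = 41.5584·0.8192

34.0447 %


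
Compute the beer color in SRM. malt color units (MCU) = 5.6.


SRM = 1.4922 · MCU^0.6859
SRM = 1.4922 · 5.6^0.6859

4.8642 SRM


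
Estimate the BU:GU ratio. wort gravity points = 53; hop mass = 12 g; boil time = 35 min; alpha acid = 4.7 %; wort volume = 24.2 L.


U = 1.65·0.000125^(GP/1000)·(1−e^(−0.04t))/4.15;  IBU = (α/100)·m·U·1000/V;  BU:GU = IBU/GP
U = 1.65·0.000125^(53/1000)·(1−e^(−0.04·35))/4.15 = 0.1860
IBU = (4.7/100)·12·0.1860·1000/24.2 = 4.3357
BU:GU = 4.3357/53

0.0818


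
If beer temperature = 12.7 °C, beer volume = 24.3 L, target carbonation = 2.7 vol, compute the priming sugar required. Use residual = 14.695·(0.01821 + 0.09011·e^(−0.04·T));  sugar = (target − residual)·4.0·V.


residual = 14.695·(0.01821 + 0.09011·e^(−0.04·12.7)) = 1.0643
sugar = (2.7 − 1.0643)·4.0·24.3

158.9858 g


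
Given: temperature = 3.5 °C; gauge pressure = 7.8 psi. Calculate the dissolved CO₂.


vols = (P + 14.695)·(0.01821 + 0.09011·e^(−0.04·T))
vols = (7.8 + 14.695)·(0.01821 + 0.09011·e^(−0.04·3.5))

2.1718 volumes


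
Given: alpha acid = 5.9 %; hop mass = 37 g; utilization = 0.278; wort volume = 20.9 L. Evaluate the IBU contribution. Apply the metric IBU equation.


IBU = (α/100)·mass·U·1000 / V
IBU = (5.9/100)·37·0.278·1000 / 20.9

29.0370 IBU


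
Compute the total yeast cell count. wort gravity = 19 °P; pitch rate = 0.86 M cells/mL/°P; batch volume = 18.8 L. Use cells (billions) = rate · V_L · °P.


cells = 0.86 · 18.8 · 19

307.1920 billion cells


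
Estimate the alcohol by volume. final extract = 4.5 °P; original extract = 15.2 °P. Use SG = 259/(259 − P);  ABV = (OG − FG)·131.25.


OG = 259/(259 − 15.2) = 1.0623
FG = 259/(259 − 4.5) = 1.0177
ABV = (1.0623 − 1.0177)·131.25

5.8622 % ABV


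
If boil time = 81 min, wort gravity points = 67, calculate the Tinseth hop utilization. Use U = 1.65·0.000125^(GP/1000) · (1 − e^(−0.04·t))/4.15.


bigness = 1.65·0.000125^(67/1000) = 0.9036
boil_factor = (1 − e^(−0.04·81))/4.15 = 0.2315
U = 0.9036 · 0.2315

0.2092


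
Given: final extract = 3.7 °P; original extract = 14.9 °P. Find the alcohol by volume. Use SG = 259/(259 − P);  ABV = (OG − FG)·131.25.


OG = 259/(259 − 14.9) = 1.0610
FG = 259/(259 − 3.7) = 1.0145
ABV = (1.0610 − 1.0145)·131.25

6.1094 % ABV


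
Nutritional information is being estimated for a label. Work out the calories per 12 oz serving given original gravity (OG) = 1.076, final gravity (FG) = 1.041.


ABW = (OG−FG)·131.25·0.79/FG;  °P = 259 − 259/SG (for OG→OE and FG→AE);  RE = 0.1808·OE + 0.8192·AE;  Cal = (6.9·ABW + 4·(RE−0.1))·FG·3.55
ABW = (1.076 − 1.041)·131.25·0.79/1.041 = 3.4861
OE = 259 − 259/1.076 = 18.2937 °P
AE = 259 − 259/1.041 = 10.2008 °P
RE = 0.1808·18.2937 + 0.8192·10.2008 = 11.6640 °P
Cal = (6.9·3.4861 + 4·(11.6640−0.1))·1.041·3.55

259.8348 kcal


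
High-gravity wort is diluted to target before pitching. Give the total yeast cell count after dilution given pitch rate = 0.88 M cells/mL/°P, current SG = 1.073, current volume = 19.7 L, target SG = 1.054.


V_w = V·((SG_c−1)/(SG_t−1)−1);  °P = 259 − 259/SG_t;  cells = rate·(V+V_w)·°P
V_w = 19.7·((1.073−1)/(1.054−1)−1) = 6.9315
V_final = 19.7 + 6.9315 = 26.6315
°P = 259 − 259/1.054 = 13.2694
cells = 0.88·26.6315·13.2694

310.9789 billion cells


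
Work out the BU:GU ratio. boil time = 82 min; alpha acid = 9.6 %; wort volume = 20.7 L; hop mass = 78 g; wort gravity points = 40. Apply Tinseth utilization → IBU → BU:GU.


U = 1.65·0.000125^(GP/1000)·(1−e^(−0.04t))/4.15;  IBU = (α/100)·m·U·1000/V;  BU:GU = IBU/GP
U = 1.65·0.000125^(40/1000)·(1−e^(−0.04·82))/4.15 = 0.2671
IBU = (9.6/100)·78·0.2671·1000/20.7 = 96.6163
BU:GU = 96.6163/40

2.4154
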